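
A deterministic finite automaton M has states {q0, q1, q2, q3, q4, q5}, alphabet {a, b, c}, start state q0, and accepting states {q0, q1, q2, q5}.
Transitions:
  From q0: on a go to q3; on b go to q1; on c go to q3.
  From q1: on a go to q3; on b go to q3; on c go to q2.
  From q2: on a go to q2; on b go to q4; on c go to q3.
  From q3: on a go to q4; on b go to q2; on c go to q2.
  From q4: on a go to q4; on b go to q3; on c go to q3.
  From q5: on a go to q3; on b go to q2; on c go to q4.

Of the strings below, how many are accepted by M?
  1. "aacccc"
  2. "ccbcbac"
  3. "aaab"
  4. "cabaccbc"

1

"aacccc": accepted
"ccbcbac": rejected
"aaab": rejected
"cabaccbc": rejected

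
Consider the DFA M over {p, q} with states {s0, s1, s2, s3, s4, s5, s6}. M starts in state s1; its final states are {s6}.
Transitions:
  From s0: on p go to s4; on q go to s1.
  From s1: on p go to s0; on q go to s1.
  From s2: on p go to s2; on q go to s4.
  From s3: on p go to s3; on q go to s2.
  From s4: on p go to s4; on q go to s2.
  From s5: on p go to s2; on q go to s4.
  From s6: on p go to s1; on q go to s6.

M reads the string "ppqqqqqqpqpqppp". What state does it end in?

s4

s1 --p--> s0
s0 --p--> s4
s4 --q--> s2
s2 --q--> s4
s4 --q--> s2
s2 --q--> s4
s4 --q--> s2
s2 --q--> s4
s4 --p--> s4
s4 --q--> s2
s2 --p--> s2
s2 --q--> s4
s4 --p--> s4
s4 --p--> s4
s4 --p--> s4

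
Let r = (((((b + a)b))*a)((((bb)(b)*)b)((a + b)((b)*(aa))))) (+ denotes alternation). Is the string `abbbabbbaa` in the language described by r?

yes

Split as a·bbbabbbaa: ((((b+a)b))*a) matches a and ((((bb)(b)*)b)((a+b)((b)*(aa)))) matches bbbabbbaa.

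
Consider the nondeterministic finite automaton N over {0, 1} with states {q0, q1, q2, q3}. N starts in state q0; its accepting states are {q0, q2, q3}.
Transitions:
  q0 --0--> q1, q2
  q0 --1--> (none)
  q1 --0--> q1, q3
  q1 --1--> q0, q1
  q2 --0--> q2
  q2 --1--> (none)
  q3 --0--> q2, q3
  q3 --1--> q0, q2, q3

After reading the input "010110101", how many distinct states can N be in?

4

Start: {q0}
read 0: {q1, q2}
read 1: {q0, q1}
read 0: {q1, q2, q3}
read 1: {q0, q1, q2, q3}
read 1: {q0, q1, q2, q3}
read 0: {q1, q2, q3}
read 1: {q0, q1, q2, q3}
read 0: {q1, q2, q3}
read 1: {q0, q1, q2, q3}
Final reachable set {q0, q1, q2, q3} has 4 states.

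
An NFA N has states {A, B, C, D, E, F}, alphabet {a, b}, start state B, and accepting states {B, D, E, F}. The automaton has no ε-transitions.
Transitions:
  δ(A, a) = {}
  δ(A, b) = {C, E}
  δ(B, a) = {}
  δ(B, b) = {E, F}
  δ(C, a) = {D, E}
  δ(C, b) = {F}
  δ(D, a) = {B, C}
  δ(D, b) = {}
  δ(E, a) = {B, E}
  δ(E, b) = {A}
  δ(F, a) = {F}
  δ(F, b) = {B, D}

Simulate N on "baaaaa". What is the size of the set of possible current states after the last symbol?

3

Start: {B}
read b: {E, F}
read a: {B, E, F}
read a: {B, E, F}
read a: {B, E, F}
read a: {B, E, F}
read a: {B, E, F}
Final reachable set {B, E, F} has 3 states.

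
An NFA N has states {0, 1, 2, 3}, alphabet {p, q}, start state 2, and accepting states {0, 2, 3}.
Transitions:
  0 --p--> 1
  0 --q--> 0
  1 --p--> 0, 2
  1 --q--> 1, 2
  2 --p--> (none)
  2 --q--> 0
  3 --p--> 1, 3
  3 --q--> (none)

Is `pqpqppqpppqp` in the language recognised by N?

rejected

Start: {2}
read p: {}
The reachable set is empty and stays empty for the remaining 11 symbols.
Reachable ∩ accepting = {} — empty.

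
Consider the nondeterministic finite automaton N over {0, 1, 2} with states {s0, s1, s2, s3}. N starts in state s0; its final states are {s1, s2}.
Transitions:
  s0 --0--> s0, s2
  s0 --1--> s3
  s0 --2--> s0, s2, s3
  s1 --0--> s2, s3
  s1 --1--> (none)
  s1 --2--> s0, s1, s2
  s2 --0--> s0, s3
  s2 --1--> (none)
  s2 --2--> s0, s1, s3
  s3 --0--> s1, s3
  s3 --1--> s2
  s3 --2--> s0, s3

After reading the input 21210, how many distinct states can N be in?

3

Start: {s0}
read 2: {s0, s2, s3}
read 1: {s2, s3}
read 2: {s0, s1, s3}
read 1: {s2, s3}
read 0: {s0, s1, s3}
Final reachable set {s0, s1, s3} has 3 states.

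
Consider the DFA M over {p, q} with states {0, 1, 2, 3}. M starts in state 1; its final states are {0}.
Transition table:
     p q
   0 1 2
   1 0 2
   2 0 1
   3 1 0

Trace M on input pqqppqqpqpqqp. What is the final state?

1 --p--> 0
0 --q--> 2
2 --q--> 1
1 --p--> 0
0 --p--> 1
1 --q--> 2
2 --q--> 1
1 --p--> 0
0 --q--> 2
2 --p--> 0
0 --q--> 2
2 --q--> 1
1 --p--> 0

0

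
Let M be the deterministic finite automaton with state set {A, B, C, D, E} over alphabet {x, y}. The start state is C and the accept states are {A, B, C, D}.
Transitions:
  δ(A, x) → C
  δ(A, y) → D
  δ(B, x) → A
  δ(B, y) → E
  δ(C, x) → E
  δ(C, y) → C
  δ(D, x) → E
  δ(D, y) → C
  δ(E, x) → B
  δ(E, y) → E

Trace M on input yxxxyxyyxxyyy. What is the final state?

C

C --y--> C
C --x--> E
E --x--> B
B --x--> A
A --y--> D
D --x--> E
E --y--> E
E --y--> E
E --x--> B
B --x--> A
A --y--> D
D --y--> C
C --y--> C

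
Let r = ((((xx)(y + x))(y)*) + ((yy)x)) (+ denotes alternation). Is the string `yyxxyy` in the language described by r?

Neither (((xx)(y+x))(y)*) nor ((yy)x) matches yyxxyy.

no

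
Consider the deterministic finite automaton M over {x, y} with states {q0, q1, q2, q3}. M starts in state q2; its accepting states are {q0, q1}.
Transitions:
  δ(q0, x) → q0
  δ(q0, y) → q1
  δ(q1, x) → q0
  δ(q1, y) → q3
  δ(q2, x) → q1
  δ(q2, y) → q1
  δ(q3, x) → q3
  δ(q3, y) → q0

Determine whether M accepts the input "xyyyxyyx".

q2 --x--> q1
q1 --y--> q3
q3 --y--> q0
q0 --y--> q1
q1 --x--> q0
q0 --y--> q1
q1 --y--> q3
q3 --x--> q3
End in state q3, which is not an accepting state.

rejected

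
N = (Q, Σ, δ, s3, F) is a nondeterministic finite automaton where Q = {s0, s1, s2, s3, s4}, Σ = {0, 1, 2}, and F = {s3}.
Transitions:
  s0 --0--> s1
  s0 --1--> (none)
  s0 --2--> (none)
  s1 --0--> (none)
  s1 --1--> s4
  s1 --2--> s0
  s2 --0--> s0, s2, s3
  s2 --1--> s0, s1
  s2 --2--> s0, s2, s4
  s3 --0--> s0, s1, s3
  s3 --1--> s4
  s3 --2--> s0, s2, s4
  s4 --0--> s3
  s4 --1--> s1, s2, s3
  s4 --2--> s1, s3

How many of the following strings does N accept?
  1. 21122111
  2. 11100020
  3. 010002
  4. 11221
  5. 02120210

4

21122111: accepted
11100020: accepted
010002: rejected
11221: accepted
02120210: accepted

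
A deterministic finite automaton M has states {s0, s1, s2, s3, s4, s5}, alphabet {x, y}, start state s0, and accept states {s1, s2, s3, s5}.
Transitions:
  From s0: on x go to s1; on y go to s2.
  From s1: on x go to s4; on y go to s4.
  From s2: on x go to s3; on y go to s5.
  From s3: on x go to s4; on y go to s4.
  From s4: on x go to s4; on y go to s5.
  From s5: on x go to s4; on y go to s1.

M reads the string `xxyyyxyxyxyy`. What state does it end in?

s1

s0 --x--> s1
s1 --x--> s4
s4 --y--> s5
s5 --y--> s1
s1 --y--> s4
s4 --x--> s4
s4 --y--> s5
s5 --x--> s4
s4 --y--> s5
s5 --x--> s4
s4 --y--> s5
s5 --y--> s1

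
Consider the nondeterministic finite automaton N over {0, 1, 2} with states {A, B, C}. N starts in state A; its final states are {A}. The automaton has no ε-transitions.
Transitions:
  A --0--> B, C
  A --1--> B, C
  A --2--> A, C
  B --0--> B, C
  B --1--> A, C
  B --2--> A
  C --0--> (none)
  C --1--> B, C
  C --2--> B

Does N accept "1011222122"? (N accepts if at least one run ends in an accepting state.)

accepted

Start: {A}
read 1: {B, C}
read 0: {B, C}
read 1: {A, B, C}
read 1: {A, B, C}
read 2: {A, B, C}
read 2: {A, B, C}
read 2: {A, B, C}
read 1: {A, B, C}
read 2: {A, B, C}
read 2: {A, B, C}
Reachable ∩ accepting = {A} — nonempty.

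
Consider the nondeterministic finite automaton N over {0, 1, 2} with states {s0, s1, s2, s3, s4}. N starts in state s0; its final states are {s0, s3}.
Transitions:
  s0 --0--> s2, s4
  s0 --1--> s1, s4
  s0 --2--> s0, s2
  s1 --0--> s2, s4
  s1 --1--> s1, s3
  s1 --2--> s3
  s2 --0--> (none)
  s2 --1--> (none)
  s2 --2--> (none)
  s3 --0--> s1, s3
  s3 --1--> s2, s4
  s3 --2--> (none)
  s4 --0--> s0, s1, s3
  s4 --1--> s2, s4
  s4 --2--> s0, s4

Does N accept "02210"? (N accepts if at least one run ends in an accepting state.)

Start: {s0}
read 0: {s2, s4}
read 2: {s0, s4}
read 2: {s0, s2, s4}
read 1: {s1, s2, s4}
read 0: {s0, s1, s2, s3, s4}
Reachable ∩ accepting = {s0, s3} — nonempty.

accepted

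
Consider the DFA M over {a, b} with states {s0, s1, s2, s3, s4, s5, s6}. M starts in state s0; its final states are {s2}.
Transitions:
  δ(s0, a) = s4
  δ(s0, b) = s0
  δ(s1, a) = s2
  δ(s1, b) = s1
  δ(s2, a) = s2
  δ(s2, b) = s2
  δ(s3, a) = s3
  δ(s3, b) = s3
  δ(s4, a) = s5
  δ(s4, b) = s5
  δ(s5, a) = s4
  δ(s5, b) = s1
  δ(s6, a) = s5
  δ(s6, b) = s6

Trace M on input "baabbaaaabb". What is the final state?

s2

s0 --b--> s0
s0 --a--> s4
s4 --a--> s5
s5 --b--> s1
s1 --b--> s1
s1 --a--> s2
s2 --a--> s2
s2 --a--> s2
s2 --a--> s2
s2 --b--> s2
s2 --b--> s2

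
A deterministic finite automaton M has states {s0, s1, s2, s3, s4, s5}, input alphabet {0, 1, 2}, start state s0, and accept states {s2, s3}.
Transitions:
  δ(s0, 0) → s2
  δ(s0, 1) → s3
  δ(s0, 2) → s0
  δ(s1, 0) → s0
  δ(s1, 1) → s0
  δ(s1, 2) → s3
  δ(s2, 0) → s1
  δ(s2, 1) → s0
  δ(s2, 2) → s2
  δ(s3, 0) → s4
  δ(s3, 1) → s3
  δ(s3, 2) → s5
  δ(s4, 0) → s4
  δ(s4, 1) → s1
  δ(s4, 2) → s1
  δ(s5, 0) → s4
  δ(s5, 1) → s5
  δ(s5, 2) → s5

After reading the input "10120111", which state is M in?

s0 --1--> s3
s3 --0--> s4
s4 --1--> s1
s1 --2--> s3
s3 --0--> s4
s4 --1--> s1
s1 --1--> s0
s0 --1--> s3

s3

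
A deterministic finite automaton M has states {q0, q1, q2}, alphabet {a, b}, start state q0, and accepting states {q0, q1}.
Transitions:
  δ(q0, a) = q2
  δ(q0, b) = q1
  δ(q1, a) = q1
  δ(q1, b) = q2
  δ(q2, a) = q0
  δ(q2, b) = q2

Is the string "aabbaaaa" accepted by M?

rejected

q0 --a--> q2
q2 --a--> q0
q0 --b--> q1
q1 --b--> q2
q2 --a--> q0
q0 --a--> q2
q2 --a--> q0
q0 --a--> q2
End in state q2, which is not an accepting state.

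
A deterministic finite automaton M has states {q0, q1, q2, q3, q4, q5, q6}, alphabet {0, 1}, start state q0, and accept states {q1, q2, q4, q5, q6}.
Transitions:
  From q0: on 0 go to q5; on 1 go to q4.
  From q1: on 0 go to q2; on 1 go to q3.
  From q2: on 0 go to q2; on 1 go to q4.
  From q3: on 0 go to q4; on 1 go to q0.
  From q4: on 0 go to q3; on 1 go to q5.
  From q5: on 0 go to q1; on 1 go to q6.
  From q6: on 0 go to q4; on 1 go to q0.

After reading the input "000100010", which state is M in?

q0 --0--> q5
q5 --0--> q1
q1 --0--> q2
q2 --1--> q4
q4 --0--> q3
q3 --0--> q4
q4 --0--> q3
q3 --1--> q0
q0 --0--> q5

q5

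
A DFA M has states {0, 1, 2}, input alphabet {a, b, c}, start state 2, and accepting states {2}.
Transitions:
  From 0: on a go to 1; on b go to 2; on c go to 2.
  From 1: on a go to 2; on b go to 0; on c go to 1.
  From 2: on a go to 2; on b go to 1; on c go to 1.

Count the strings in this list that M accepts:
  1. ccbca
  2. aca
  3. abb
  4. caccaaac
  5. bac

ccbca: accepted
aca: accepted
abb: rejected
caccaaac: rejected
bac: rejected

2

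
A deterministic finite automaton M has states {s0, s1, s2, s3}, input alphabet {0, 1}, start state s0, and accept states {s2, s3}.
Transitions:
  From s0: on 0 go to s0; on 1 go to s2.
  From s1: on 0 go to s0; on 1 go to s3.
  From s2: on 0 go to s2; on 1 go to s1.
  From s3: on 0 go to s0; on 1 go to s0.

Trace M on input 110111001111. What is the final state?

s0 --1--> s2
s2 --1--> s1
s1 --0--> s0
s0 --1--> s2
s2 --1--> s1
s1 --1--> s3
s3 --0--> s0
s0 --0--> s0
s0 --1--> s2
s2 --1--> s1
s1 --1--> s3
s3 --1--> s0

s0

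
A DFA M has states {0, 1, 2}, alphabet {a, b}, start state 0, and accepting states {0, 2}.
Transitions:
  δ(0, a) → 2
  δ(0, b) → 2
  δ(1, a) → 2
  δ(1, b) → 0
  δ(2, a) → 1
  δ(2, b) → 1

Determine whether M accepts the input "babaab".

accepted

0 --b--> 2
2 --a--> 1
1 --b--> 0
0 --a--> 2
2 --a--> 1
1 --b--> 0
End in state 0, which is an accepting state.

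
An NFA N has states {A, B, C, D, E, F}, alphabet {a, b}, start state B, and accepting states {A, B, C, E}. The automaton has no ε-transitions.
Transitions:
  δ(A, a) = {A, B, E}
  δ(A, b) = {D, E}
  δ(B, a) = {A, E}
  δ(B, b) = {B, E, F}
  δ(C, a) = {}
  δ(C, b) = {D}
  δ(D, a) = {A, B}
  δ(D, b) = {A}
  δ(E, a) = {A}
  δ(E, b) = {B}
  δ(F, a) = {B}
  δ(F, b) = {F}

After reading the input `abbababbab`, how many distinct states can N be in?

Start: {B}
read a: {A, E}
read b: {B, D, E}
read b: {A, B, E, F}
read a: {A, B, E}
read b: {B, D, E, F}
read a: {A, B, E}
read b: {B, D, E, F}
read b: {A, B, E, F}
read a: {A, B, E}
read b: {B, D, E, F}
Final reachable set {B, D, E, F} has 4 states.

4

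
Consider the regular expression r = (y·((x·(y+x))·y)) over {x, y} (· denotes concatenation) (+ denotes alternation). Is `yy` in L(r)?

No split of yy into u·v has y matching u and ((x·(y+x))·y) matching v.

no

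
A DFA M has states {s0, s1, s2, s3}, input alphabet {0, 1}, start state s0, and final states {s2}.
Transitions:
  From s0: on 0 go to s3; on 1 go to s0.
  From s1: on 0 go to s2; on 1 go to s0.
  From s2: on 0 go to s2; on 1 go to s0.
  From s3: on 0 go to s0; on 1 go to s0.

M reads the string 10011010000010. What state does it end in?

s3

s0 --1--> s0
s0 --0--> s3
s3 --0--> s0
s0 --1--> s0
s0 --1--> s0
s0 --0--> s3
s3 --1--> s0
s0 --0--> s3
s3 --0--> s0
s0 --0--> s3
s3 --0--> s0
s0 --0--> s3
s3 --1--> s0
s0 --0--> s3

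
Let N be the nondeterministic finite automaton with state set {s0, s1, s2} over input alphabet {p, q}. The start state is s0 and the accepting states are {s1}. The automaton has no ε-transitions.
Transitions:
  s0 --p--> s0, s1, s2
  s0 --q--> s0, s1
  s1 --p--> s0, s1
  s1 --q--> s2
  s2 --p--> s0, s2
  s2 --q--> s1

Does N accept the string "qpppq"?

accepted

Start: {s0}
read q: {s0, s1}
read p: {s0, s1, s2}
read p: {s0, s1, s2}
read p: {s0, s1, s2}
read q: {s0, s1, s2}
Reachable ∩ accepting = {s1} — nonempty.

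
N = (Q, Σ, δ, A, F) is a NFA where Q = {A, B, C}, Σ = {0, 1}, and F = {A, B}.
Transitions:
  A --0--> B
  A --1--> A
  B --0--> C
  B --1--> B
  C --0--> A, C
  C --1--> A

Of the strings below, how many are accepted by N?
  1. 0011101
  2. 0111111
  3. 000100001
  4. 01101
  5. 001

0011101: accepted
0111111: accepted
000100001: accepted
01101: accepted
001: accepted

5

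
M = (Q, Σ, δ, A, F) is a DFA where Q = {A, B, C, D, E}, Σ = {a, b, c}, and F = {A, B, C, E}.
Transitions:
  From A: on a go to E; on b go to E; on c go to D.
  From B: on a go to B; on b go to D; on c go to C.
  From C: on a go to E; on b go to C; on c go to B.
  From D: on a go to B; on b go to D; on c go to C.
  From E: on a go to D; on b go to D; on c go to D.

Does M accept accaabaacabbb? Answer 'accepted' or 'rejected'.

A --a--> E
E --c--> D
D --c--> C
C --a--> E
E --a--> D
D --b--> D
D --a--> B
B --a--> B
B --c--> C
C --a--> E
E --b--> D
D --b--> D
D --b--> D
End in state D, which is not an accepting state.

rejected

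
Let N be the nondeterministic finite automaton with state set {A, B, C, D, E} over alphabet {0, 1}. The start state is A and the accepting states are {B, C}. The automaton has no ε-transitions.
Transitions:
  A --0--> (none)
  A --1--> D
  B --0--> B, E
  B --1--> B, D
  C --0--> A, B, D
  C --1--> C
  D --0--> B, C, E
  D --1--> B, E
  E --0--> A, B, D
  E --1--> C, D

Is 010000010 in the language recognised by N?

Start: {A}
read 0: {}
The reachable set is empty and stays empty for the remaining 8 symbols.
Reachable ∩ accepting = {} — empty.

rejected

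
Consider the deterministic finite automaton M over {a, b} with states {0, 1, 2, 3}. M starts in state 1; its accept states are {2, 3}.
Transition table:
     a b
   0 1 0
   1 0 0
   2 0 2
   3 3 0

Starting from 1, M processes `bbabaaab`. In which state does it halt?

0

1 --b--> 0
0 --b--> 0
0 --a--> 1
1 --b--> 0
0 --a--> 1
1 --a--> 0
0 --a--> 1
1 --b--> 0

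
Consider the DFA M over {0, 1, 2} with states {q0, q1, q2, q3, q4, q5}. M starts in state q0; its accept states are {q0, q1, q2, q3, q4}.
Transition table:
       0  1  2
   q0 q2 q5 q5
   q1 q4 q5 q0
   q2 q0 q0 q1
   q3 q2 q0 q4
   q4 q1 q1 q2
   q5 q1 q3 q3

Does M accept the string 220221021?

rejected

q0 --2--> q5
q5 --2--> q3
q3 --0--> q2
q2 --2--> q1
q1 --2--> q0
q0 --1--> q5
q5 --0--> q1
q1 --2--> q0
q0 --1--> q5
End in state q5, which is not an accepting state.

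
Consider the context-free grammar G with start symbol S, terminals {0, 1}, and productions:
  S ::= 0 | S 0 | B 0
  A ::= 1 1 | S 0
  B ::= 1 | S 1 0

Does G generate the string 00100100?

yes

S ⇒ B0 ⇒ S100 ⇒ B0100 ⇒ S100100 ⇒ S0100100 ⇒ 00100100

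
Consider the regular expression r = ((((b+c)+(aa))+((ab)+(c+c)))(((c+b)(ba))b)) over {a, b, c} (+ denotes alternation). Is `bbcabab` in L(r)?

no

No split of bbcabab into u·v has (((b+c)+(aa))+((ab)+(c+c))) matching u and (((c+b)(ba))b) matching v.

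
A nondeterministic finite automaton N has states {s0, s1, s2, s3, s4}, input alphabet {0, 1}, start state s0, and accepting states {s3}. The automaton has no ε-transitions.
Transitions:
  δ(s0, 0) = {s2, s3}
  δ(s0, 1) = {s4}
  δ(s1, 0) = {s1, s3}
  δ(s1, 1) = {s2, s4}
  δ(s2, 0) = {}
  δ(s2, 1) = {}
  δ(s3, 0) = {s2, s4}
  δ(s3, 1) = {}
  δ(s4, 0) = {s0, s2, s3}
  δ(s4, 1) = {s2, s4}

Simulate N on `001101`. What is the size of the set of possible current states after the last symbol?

Start: {s0}
read 0: {s2, s3}
read 0: {s2, s4}
read 1: {s2, s4}
read 1: {s2, s4}
read 0: {s0, s2, s3}
read 1: {s4}
Final reachable set {s4} has 1 state.

1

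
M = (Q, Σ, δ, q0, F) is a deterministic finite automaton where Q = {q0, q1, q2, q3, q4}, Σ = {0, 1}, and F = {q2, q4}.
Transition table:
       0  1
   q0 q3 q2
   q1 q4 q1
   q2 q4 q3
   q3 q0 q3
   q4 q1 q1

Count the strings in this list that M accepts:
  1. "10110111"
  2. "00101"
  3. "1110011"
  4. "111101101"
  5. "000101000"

"10110111": rejected
"00101": rejected
"1110011": rejected
"111101101": accepted
"000101000": accepted

2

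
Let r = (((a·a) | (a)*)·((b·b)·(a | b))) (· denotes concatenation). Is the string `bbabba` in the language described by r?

no

No split of bbabba into u·v has ((a·a)|(a)*) matching u and ((b·b)·(a|b)) matching v.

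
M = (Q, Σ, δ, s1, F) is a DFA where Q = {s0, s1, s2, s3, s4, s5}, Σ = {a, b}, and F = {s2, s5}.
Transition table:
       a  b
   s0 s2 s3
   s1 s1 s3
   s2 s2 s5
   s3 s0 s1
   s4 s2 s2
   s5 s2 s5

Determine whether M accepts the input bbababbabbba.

rejected

s1 --b--> s3
s3 --b--> s1
s1 --a--> s1
s1 --b--> s3
s3 --a--> s0
s0 --b--> s3
s3 --b--> s1
s1 --a--> s1
s1 --b--> s3
s3 --b--> s1
s1 --b--> s3
s3 --a--> s0
End in state s0, which is not an accepting state.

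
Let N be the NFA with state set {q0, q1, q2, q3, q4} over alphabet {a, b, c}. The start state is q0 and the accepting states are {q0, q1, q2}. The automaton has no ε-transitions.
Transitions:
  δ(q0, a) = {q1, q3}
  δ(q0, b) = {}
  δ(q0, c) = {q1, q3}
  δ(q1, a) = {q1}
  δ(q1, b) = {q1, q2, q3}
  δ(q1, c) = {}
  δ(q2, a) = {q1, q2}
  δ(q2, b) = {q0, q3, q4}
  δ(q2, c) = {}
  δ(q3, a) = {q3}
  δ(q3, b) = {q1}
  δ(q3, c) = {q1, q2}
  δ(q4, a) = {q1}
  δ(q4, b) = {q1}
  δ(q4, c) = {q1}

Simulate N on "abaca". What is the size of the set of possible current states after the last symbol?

Start: {q0}
read a: {q1, q3}
read b: {q1, q2, q3}
read a: {q1, q2, q3}
read c: {q1, q2}
read a: {q1, q2}
Final reachable set {q1, q2} has 2 states.

2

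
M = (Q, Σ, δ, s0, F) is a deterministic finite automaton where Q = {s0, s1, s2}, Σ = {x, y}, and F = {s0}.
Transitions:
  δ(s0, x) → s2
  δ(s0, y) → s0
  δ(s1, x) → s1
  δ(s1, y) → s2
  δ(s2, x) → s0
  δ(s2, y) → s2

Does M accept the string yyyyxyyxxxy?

s0 --y--> s0
s0 --y--> s0
s0 --y--> s0
s0 --y--> s0
s0 --x--> s2
s2 --y--> s2
s2 --y--> s2
s2 --x--> s0
s0 --x--> s2
s2 --x--> s0
s0 --y--> s0
End in state s0, which is an accepting state.

accepted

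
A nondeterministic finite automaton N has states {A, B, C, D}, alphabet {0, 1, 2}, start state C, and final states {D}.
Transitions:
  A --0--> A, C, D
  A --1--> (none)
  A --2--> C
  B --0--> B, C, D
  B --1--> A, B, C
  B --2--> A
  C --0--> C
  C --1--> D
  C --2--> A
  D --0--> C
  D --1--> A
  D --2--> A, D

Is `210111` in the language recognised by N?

Start: {C}
read 2: {A}
read 1: {}
The reachable set is empty and stays empty for the remaining 4 symbols.
Reachable ∩ accepting = {} — empty.

rejected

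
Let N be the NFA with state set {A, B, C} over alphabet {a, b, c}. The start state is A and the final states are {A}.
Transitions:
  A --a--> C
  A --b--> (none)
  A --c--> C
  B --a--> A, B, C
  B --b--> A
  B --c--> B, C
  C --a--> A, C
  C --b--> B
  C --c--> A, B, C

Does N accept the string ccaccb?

Start: {A}
read c: {C}
read c: {A, B, C}
read a: {A, B, C}
read c: {A, B, C}
read c: {A, B, C}
read b: {A, B}
Reachable ∩ accepting = {A} — nonempty.

accepted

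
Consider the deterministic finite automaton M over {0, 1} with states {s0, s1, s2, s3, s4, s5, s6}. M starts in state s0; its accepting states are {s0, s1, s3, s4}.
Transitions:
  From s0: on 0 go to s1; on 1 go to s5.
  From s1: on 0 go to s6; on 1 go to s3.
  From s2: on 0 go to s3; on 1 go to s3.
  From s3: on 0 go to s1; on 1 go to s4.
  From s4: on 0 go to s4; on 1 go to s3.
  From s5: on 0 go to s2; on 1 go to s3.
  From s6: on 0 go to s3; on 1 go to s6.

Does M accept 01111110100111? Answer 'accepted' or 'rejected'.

s0 --0--> s1
s1 --1--> s3
s3 --1--> s4
s4 --1--> s3
s3 --1--> s4
s4 --1--> s3
s3 --1--> s4
s4 --0--> s4
s4 --1--> s3
s3 --0--> s1
s1 --0--> s6
s6 --1--> s6
s6 --1--> s6
s6 --1--> s6
End in state s6, which is not an accepting state.

rejected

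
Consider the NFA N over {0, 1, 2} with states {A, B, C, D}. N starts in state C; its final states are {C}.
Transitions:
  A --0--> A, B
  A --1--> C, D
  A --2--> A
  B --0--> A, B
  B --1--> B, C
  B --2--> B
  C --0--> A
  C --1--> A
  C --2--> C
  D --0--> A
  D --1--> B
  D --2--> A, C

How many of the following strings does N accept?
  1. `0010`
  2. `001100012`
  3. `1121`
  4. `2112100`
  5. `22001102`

`0010`: rejected
`001100012`: accepted
`1121`: accepted
`2112100`: rejected
`22001102`: rejected

2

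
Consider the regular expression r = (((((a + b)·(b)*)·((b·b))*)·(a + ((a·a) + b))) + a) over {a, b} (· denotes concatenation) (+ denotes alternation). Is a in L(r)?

yes

The right alternative a matches a.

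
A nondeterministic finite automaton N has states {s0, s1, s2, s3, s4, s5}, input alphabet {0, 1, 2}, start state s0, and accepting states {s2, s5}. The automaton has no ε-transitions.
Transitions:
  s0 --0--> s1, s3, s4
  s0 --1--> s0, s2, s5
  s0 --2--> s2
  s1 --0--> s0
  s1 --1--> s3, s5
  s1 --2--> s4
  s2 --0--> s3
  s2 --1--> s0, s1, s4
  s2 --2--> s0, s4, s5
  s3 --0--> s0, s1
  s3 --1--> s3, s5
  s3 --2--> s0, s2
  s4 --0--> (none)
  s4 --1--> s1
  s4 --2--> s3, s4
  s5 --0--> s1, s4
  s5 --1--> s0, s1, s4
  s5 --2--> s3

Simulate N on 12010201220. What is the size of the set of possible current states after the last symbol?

Start: {s0}
read 1: {s0, s2, s5}
read 2: {s0, s2, s3, s4, s5}
read 0: {s0, s1, s3, s4}
read 1: {s0, s1, s2, s3, s5}
read 0: {s0, s1, s3, s4}
read 2: {s0, s2, s3, s4}
read 0: {s0, s1, s3, s4}
read 1: {s0, s1, s2, s3, s5}
read 2: {s0, s2, s3, s4, s5}
read 2: {s0, s2, s3, s4, s5}
read 0: {s0, s1, s3, s4}
Final reachable set {s0, s1, s3, s4} has 4 states.

4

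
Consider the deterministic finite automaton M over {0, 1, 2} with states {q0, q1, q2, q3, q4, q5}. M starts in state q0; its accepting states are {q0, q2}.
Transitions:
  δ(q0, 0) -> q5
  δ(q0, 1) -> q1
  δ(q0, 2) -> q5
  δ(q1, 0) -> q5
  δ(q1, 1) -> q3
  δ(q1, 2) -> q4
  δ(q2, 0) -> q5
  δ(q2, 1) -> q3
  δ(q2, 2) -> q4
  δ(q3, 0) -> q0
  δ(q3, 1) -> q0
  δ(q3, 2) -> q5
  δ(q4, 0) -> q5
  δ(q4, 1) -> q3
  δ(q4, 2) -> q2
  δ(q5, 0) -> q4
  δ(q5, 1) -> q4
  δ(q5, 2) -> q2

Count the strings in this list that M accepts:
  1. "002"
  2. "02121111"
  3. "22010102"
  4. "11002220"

2

"002": accepted
"02121111": rejected
"22010102": accepted
"11002220": rejected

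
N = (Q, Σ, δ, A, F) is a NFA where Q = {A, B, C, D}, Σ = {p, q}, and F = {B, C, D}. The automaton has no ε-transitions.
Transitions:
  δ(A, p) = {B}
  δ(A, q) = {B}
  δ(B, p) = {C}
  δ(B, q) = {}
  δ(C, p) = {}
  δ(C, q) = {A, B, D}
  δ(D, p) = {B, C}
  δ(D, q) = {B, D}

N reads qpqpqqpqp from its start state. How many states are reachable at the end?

Start: {A}
read q: {B}
read p: {C}
read q: {A, B, D}
read p: {B, C}
read q: {A, B, D}
read q: {B, D}
read p: {B, C}
read q: {A, B, D}
read p: {B, C}
Final reachable set {B, C} has 2 states.

2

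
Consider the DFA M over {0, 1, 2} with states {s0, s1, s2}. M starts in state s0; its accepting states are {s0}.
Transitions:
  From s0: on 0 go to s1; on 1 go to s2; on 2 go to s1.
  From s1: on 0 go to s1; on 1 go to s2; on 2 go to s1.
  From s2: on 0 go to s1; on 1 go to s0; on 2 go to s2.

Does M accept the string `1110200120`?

s0 --1--> s2
s2 --1--> s0
s0 --1--> s2
s2 --0--> s1
s1 --2--> s1
s1 --0--> s1
s1 --0--> s1
s1 --1--> s2
s2 --2--> s2
s2 --0--> s1
End in state s1, which is not an accepting state.

rejected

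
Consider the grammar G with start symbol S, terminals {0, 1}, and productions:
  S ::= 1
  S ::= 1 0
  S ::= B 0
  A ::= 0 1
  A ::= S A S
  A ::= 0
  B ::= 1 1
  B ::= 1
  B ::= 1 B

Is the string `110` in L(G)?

yes

S ⇒ B0 ⇒ 110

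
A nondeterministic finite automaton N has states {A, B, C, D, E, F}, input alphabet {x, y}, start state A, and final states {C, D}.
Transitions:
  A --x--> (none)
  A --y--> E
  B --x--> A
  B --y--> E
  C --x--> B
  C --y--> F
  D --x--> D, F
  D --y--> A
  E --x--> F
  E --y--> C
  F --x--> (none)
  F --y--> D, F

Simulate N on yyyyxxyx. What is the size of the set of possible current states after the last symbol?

2

Start: {A}
read y: {E}
read y: {C}
read y: {F}
read y: {D, F}
read x: {D, F}
read x: {D, F}
read y: {A, D, F}
read x: {D, F}
Final reachable set {D, F} has 2 states.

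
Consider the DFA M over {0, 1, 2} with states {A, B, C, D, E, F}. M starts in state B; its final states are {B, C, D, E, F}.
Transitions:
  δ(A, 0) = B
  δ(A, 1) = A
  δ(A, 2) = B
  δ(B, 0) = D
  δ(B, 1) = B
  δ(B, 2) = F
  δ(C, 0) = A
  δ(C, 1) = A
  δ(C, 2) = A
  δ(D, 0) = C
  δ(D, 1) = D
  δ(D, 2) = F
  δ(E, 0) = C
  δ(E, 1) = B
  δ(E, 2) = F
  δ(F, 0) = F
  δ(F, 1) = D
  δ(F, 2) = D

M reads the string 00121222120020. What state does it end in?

B --0--> D
D --0--> C
C --1--> A
A --2--> B
B --1--> B
B --2--> F
F --2--> D
D --2--> F
F --1--> D
D --2--> F
F --0--> F
F --0--> F
F --2--> D
D --0--> C

C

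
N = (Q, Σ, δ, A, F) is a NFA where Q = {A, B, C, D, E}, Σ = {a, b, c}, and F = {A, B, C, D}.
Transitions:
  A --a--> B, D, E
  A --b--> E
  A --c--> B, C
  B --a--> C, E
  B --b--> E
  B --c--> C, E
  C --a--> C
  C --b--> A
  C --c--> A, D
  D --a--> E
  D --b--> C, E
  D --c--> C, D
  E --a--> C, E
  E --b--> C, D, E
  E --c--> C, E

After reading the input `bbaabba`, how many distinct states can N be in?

Start: {A}
read b: {E}
read b: {C, D, E}
read a: {C, E}
read a: {C, E}
read b: {A, C, D, E}
read b: {A, C, D, E}
read a: {B, C, D, E}
Final reachable set {B, C, D, E} has 4 states.

4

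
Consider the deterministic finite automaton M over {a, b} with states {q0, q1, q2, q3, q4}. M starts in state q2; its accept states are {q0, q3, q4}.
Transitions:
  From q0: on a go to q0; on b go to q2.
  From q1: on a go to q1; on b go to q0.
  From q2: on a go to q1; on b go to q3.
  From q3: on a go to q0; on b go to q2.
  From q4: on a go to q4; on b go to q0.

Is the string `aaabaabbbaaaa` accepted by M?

rejected

q2 --a--> q1
q1 --a--> q1
q1 --a--> q1
q1 --b--> q0
q0 --a--> q0
q0 --a--> q0
q0 --b--> q2
q2 --b--> q3
q3 --b--> q2
q2 --a--> q1
q1 --a--> q1
q1 --a--> q1
q1 --a--> q1
End in state q1, which is not an accepting state.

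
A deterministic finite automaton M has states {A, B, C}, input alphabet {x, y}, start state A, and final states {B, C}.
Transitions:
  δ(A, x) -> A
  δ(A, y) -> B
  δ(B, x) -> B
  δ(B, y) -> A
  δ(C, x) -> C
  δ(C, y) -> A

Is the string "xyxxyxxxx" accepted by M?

A --x--> A
A --y--> B
B --x--> B
B --x--> B
B --y--> A
A --x--> A
A --x--> A
A --x--> A
A --x--> A
End in state A, which is not an accepting state.

rejected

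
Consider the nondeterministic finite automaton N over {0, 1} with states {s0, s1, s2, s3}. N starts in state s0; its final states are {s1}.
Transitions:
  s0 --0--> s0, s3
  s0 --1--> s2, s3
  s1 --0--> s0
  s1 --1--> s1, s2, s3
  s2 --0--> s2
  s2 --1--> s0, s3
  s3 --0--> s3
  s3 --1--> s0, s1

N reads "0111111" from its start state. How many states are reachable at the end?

Start: {s0}
read 0: {s0, s3}
read 1: {s0, s1, s2, s3}
read 1: {s0, s1, s2, s3}
read 1: {s0, s1, s2, s3}
read 1: {s0, s1, s2, s3}
read 1: {s0, s1, s2, s3}
read 1: {s0, s1, s2, s3}
Final reachable set {s0, s1, s2, s3} has 4 states.

4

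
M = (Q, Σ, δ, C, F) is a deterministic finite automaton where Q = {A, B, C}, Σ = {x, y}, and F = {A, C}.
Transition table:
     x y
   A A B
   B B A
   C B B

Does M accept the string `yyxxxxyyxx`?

accepted

C --y--> B
B --y--> A
A --x--> A
A --x--> A
A --x--> A
A --x--> A
A --y--> B
B --y--> A
A --x--> A
A --x--> A
End in state A, which is an accepting state.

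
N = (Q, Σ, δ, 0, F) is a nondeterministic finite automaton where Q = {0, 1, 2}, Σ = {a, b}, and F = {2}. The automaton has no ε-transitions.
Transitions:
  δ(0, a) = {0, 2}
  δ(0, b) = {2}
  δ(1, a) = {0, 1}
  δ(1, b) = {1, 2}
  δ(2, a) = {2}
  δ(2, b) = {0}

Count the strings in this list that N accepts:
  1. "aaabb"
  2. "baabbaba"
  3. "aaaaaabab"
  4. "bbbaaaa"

4

"aaabb": accepted
"baabbaba": accepted
"aaaaaabab": accepted
"bbbaaaa": accepted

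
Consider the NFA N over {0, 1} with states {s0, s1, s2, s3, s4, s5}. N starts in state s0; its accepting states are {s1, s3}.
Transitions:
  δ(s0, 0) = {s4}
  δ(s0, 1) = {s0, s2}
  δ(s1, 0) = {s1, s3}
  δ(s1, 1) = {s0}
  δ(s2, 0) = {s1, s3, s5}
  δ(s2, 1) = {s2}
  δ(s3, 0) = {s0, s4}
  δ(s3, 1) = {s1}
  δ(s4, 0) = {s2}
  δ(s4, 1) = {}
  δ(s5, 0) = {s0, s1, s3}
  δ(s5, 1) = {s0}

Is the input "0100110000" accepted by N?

Start: {s0}
read 0: {s4}
read 1: {}
The reachable set is empty and stays empty for the remaining 8 symbols.
Reachable ∩ accepting = {} — empty.

rejected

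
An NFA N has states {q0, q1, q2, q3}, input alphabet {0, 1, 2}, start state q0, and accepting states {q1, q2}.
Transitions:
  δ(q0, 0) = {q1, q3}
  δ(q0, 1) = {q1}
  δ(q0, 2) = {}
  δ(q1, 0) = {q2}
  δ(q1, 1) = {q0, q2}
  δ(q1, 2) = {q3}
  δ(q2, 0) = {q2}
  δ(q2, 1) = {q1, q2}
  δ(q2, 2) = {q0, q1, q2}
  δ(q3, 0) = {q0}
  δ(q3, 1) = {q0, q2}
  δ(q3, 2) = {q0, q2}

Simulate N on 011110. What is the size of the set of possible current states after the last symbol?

3

Start: {q0}
read 0: {q1, q3}
read 1: {q0, q2}
read 1: {q1, q2}
read 1: {q0, q1, q2}
read 1: {q0, q1, q2}
read 0: {q1, q2, q3}
Final reachable set {q1, q2, q3} has 3 states.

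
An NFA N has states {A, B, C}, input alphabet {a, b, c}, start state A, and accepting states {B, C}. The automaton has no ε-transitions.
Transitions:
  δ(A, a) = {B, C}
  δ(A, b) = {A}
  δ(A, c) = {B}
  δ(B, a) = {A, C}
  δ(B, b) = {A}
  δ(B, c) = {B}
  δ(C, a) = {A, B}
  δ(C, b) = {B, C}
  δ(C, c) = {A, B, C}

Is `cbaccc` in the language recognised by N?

Start: {A}
read c: {B}
read b: {A}
read a: {B, C}
read c: {A, B, C}
read c: {A, B, C}
read c: {A, B, C}
Reachable ∩ accepting = {B, C} — nonempty.

accepted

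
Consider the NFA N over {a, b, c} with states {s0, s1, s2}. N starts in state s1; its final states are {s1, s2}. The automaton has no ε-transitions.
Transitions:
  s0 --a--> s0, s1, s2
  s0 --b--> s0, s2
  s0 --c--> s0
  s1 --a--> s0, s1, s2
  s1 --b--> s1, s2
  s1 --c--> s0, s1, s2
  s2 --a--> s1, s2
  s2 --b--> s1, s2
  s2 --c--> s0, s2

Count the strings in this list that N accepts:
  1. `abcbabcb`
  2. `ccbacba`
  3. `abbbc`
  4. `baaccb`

4

`abcbabcb`: accepted
`ccbacba`: accepted
`abbbc`: accepted
`baaccb`: accepted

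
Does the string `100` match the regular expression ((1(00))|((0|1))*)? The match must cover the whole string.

The left alternative (1(00)) matches 100.

yes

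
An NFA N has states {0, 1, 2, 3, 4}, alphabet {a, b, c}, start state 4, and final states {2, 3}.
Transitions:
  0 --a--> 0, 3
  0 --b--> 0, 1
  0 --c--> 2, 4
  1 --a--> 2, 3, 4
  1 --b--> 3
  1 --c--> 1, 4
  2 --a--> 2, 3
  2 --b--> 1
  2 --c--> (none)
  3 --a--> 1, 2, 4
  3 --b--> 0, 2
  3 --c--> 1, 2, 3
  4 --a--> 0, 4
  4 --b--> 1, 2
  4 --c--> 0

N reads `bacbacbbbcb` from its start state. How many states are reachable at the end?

Start: {4}
read b: {1, 2}
read a: {2, 3, 4}
read c: {0, 1, 2, 3}
read b: {0, 1, 2, 3}
read a: {0, 1, 2, 3, 4}
read c: {0, 1, 2, 3, 4}
read b: {0, 1, 2, 3}
read b: {0, 1, 2, 3}
read b: {0, 1, 2, 3}
read c: {1, 2, 3, 4}
read b: {0, 1, 2, 3}
Final reachable set {0, 1, 2, 3} has 4 states.

4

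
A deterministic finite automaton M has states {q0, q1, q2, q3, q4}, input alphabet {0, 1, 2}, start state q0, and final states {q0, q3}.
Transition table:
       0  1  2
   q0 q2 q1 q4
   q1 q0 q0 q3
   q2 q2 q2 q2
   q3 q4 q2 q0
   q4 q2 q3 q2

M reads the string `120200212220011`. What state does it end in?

q0 --1--> q1
q1 --2--> q3
q3 --0--> q4
q4 --2--> q2
q2 --0--> q2
q2 --0--> q2
q2 --2--> q2
q2 --1--> q2
q2 --2--> q2
q2 --2--> q2
q2 --2--> q2
q2 --0--> q2
q2 --0--> q2
q2 --1--> q2
q2 --1--> q2

q2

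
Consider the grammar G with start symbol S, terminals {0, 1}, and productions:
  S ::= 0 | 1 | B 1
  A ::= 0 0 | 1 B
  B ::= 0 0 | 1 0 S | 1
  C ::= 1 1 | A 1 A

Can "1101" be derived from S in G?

no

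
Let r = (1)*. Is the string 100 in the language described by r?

no

100 cannot be split into zero or more pieces each matching 1.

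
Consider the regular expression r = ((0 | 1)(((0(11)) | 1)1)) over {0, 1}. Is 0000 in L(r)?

No split of 0000 into u·v has (0|1) matching u and (((0(11))|1)1) matching v.

no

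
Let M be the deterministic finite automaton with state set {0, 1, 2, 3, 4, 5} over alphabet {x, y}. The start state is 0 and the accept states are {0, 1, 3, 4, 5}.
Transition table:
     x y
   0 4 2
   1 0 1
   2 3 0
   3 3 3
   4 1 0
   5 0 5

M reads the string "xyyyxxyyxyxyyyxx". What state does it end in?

0 --x--> 4
4 --y--> 0
0 --y--> 2
2 --y--> 0
0 --x--> 4
4 --x--> 1
1 --y--> 1
1 --y--> 1
1 --x--> 0
0 --y--> 2
2 --x--> 3
3 --y--> 3
3 --y--> 3
3 --y--> 3
3 --x--> 3
3 --x--> 3

3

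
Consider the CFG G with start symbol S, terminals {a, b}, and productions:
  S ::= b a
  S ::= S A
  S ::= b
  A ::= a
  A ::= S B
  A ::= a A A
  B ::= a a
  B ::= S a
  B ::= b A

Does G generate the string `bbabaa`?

S ⇒ SA ⇒ bA ⇒ bSB ⇒ bbaB ⇒ bbaSa ⇒ bbabaa

yes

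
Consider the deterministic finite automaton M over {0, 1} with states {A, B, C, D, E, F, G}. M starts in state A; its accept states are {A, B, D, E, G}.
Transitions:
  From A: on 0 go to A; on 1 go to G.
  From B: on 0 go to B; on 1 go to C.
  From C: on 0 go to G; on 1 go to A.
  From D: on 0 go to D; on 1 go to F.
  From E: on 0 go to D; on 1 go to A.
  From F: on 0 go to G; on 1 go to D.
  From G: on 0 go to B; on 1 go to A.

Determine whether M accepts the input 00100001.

rejected

A --0--> A
A --0--> A
A --1--> G
G --0--> B
B --0--> B
B --0--> B
B --0--> B
B --1--> C
End in state C, which is not an accepting state.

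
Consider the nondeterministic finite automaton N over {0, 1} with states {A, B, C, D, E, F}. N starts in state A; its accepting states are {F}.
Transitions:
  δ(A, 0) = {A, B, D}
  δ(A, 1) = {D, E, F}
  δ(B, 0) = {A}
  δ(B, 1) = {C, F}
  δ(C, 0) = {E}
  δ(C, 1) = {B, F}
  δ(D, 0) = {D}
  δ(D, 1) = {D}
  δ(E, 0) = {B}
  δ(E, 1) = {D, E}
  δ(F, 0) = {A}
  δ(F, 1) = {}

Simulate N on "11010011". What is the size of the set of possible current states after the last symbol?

4

Start: {A}
read 1: {D, E, F}
read 1: {D, E}
read 0: {B, D}
read 1: {C, D, F}
read 0: {A, D, E}
read 0: {A, B, D}
read 1: {C, D, E, F}
read 1: {B, D, E, F}
Final reachable set {B, D, E, F} has 4 states.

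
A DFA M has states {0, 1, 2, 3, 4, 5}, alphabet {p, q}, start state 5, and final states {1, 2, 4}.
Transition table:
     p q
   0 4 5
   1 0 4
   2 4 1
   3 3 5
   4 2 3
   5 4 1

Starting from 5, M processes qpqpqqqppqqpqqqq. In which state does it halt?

5 --q--> 1
1 --p--> 0
0 --q--> 5
5 --p--> 4
4 --q--> 3
3 --q--> 5
5 --q--> 1
1 --p--> 0
0 --p--> 4
4 --q--> 3
3 --q--> 5
5 --p--> 4
4 --q--> 3
3 --q--> 5
5 --q--> 1
1 --q--> 4

4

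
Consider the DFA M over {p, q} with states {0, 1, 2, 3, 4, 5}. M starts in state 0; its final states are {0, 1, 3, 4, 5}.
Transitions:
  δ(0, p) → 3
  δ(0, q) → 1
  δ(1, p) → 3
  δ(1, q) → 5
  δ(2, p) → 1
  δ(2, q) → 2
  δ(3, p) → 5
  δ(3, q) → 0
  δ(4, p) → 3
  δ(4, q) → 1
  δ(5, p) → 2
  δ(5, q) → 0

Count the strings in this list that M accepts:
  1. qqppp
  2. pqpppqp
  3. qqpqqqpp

3

qqppp: accepted
pqpppqp: accepted
qqpqqqpp: accepted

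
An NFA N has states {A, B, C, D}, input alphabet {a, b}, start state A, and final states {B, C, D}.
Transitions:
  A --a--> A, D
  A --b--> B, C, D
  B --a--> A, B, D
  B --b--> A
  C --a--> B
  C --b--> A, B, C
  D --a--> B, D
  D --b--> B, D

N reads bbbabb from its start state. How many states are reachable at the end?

Start: {A}
read b: {B, C, D}
read b: {A, B, C, D}
read b: {A, B, C, D}
read a: {A, B, D}
read b: {A, B, C, D}
read b: {A, B, C, D}
Final reachable set {A, B, C, D} has 4 states.

4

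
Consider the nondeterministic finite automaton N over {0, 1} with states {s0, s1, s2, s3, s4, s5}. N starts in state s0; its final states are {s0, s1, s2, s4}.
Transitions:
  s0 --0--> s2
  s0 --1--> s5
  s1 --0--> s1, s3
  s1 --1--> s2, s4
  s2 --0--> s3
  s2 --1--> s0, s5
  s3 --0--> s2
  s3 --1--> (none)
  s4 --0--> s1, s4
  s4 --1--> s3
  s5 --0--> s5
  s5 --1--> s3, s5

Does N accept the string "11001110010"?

Start: {s0}
read 1: {s5}
read 1: {s3, s5}
read 0: {s2, s5}
read 0: {s3, s5}
read 1: {s3, s5}
read 1: {s3, s5}
read 1: {s3, s5}
read 0: {s2, s5}
read 0: {s3, s5}
read 1: {s3, s5}
read 0: {s2, s5}
Reachable ∩ accepting = {s2} — nonempty.

accepted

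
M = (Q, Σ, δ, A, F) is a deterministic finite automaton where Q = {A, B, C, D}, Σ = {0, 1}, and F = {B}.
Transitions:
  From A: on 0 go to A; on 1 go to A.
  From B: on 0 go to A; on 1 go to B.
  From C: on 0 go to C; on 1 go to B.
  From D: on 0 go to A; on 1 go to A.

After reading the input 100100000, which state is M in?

A --1--> A
A --0--> A
A --0--> A
A --1--> A
A --0--> A
A --0--> A
A --0--> A
A --0--> A
A --0--> A

A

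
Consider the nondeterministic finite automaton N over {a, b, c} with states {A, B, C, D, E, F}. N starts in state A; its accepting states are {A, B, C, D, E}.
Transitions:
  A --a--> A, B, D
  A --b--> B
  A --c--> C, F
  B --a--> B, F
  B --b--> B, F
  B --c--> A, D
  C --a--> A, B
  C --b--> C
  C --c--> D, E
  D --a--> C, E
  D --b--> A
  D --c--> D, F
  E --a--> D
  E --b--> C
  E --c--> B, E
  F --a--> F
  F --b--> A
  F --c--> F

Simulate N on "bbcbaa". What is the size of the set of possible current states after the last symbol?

6

Start: {A}
read b: {B}
read b: {B, F}
read c: {A, D, F}
read b: {A, B}
read a: {A, B, D, F}
read a: {A, B, C, D, E, F}
Final reachable set {A, B, C, D, E, F} has 6 states.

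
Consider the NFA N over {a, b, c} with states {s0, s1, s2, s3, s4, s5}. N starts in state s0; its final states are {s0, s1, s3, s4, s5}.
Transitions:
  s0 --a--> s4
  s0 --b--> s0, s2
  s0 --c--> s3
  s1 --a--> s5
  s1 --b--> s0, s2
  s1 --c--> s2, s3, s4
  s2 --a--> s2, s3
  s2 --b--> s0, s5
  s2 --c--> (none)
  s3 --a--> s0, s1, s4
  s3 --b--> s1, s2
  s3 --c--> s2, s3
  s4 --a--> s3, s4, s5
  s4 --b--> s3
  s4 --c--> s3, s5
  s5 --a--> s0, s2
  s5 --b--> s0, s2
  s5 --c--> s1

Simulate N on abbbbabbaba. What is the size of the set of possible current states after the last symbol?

Start: {s0}
read a: {s4}
read b: {s3}
read b: {s1, s2}
read b: {s0, s2, s5}
read b: {s0, s2, s5}
read a: {s0, s2, s3, s4}
read b: {s0, s1, s2, s3, s5}
read b: {s0, s1, s2, s5}
read a: {s0, s2, s3, s4, s5}
read b: {s0, s1, s2, s3, s5}
read a: {s0, s1, s2, s3, s4, s5}
Final reachable set {s0, s1, s2, s3, s4, s5} has 6 states.

6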